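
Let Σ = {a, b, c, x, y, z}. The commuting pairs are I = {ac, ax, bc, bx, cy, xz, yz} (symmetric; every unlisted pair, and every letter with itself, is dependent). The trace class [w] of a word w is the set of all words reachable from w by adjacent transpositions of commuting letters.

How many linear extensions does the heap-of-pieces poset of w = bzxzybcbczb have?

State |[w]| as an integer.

piece 0:b — minimal
piece 1:z rests on {0:b}
piece 2:x — minimal
piece 3:z rests on {1:z}
piece 4:y rests on {0:b, 2:x}
piece 5:b rests on {3:z, 4:y}
piece 6:c rests on {2:x, 3:z}
piece 7:b rests on {5:b}
piece 8:c rests on {6:c}
piece 9:z rests on {7:b, 8:c}
piece 10:b rests on {9:z}
minimal pieces: {0:b, 2:x}
ways to finish when only these pieces remain (= sum over removing one remaining piece with nothing left below it):
  1 left: {10}→1
  2 left: {9,10}→1
  3 left: {7,9,10}→1  {8,9,10}→1
  4 left: {5,7,9,10}→1  {6,8,9,10}→1  {7,8,9,10}→2
  5 left: {4,5,7,9,10}→1  {5,7,8,9,10}→3  {6,7,8,9,10}→3
  6 left: {4,5,7,8,9,10}→4  {5,6,7,8,9,10}→6
  7 left: {3,5,6,7,8,9,10}→6  {4,5,6,7,8,9,10}→10
  8 left: {1,3,5,6,7,8,9,10}→6  {2,4,5,6,7,8,9,10}→10  {3,4,5,6,7,8,9,10}→16
  9 left: {1,3,4,5,6,7,8,9,10}→22  {2,3,4,5,6,7,8,9,10}→26
  placing 0:b first → 48 extensions
  placing 2:x first → 22 extensions
total linear extensions = 70

70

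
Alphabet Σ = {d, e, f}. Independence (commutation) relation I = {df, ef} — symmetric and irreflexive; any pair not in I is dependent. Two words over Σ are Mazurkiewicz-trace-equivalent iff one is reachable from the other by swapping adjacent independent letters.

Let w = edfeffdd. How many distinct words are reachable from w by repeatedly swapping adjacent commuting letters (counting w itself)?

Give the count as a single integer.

56

drop 0:e onto floor
drop 1:d onto {0:e}
drop 2:f onto floor
drop 3:e onto {1:d}
drop 4:f onto {2:f}
drop 5:f onto {4:f}
drop 6:d onto {3:e}
drop 7:d onto {6:d}
ground layer = {0:e, 2:f}
drop-orders for the pieces not yet dropped (sum over which currently-grounded one goes next):
  1 to go: {5} 1  {7} 1
  2 to go: {4,5} 1  {5,7} 2  {6,7} 1
  3 to go: {2,4,5} 1  {3,6,7} 1  {4,5,7} 3  {5,6,7} 3
  4 to go: {1,3,6,7} 1  {2,4,5,7} 4  {3,5,6,7} 4  {4,5,6,7} 6
  5 to go: {0,1,3,6,7} 1  {1,3,5,6,7} 5  {2,4,5,6,7} 10  {3,4,5,6,7} 10
  6 to go: {0,1,3,5,6,7} 6  {1,3,4,5,6,7} 15  {2,3,4,5,6,7} 20
  if 0:e drops first: 35 orders
  if 2:f drops first: 21 orders
heap linearizations: 56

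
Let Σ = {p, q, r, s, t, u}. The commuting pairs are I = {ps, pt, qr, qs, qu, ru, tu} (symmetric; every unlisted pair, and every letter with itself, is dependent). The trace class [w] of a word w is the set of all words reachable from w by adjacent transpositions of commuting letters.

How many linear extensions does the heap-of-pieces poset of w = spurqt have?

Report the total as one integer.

19

#0=s has no predecessor
#1=p has no predecessor
#2=u depends on [0:s, 1:p]
#3=r depends on [0:s, 1:p]
#4=q depends on [1:p]
#5=t depends on [3:r, 4:q]
sources: [0:s, 1:p]
N(rest) = Σ N(rest − s) over sources s of rest; N(one piece) = 1:
  size 1 → [2]=1  [5]=1
  size 2 → [2,5]=2  [3,5]=1  [4,5]=1
  size 3 → [2,3,5]=3  [2,4,5]=3  [3,4,5]=2
  size 4 → [0,2,3,5]=3  [2,3,4,5]=8
  first=0(s) contributes 8
  first=1(p) contributes 11
|[w]| = 19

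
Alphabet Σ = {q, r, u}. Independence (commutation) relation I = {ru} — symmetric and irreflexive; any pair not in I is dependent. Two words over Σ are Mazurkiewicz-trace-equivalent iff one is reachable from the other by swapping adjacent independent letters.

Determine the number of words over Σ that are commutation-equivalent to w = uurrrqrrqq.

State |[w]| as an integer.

piece 0:u — minimal
piece 1:u rests on {0:u}
piece 2:r — minimal
piece 3:r rests on {2:r}
piece 4:r rests on {3:r}
piece 5:q rests on {1:u, 4:r}
piece 6:r rests on {5:q}
piece 7:r rests on {6:r}
piece 8:q rests on {7:r}
piece 9:q rests on {8:q}
minimal pieces: {0:u, 2:r}
ways to finish when only these pieces remain (= sum over removing one remaining piece with nothing left below it):
  1 left: {9}→1
  2 left: {8,9}→1
  3 left: {7,8,9}→1
  4 left: {6,7,8,9}→1
  5 left: {5,6,7,8,9}→1
  6 left: {1,5,6,7,8,9}→1  {4,5,6,7,8,9}→1
  7 left: {0,1,5,6,7,8,9}→1  {1,4,5,6,7,8,9}→2  {3,4,5,6,7,8,9}→1
  8 left: {0,1,4,5,6,7,8,9}→3  {1,3,4,5,6,7,8,9}→3  {2,3,4,5,6,7,8,9}→1
  placing 0:u first → 4 extensions
  placing 2:r first → 6 extensions
total linear extensions = 10

10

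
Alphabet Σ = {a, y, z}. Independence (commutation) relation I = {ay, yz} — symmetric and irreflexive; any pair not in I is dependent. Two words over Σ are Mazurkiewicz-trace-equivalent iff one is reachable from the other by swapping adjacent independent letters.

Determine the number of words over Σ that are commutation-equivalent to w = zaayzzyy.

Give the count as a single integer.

56

drop 0:z onto floor
drop 1:a onto {0:z}
drop 2:a onto {1:a}
drop 3:y onto floor
drop 4:z onto {2:a}
drop 5:z onto {4:z}
drop 6:y onto {3:y}
drop 7:y onto {6:y}
ground layer = {0:z, 3:y}
drop-orders for the pieces not yet dropped (sum over which currently-grounded one goes next):
  1 to go: {5} 1  {7} 1
  2 to go: {4,5} 1  {5,7} 2  {6,7} 1
  3 to go: {2,4,5} 1  {3,6,7} 1  {4,5,7} 3  {5,6,7} 3
  4 to go: {1,2,4,5} 1  {2,4,5,7} 4  {3,5,6,7} 4  {4,5,6,7} 6
  5 to go: {0,1,2,4,5} 1  {1,2,4,5,7} 5  {2,4,5,6,7} 10  {3,4,5,6,7} 10
  6 to go: {0,1,2,4,5,7} 6  {1,2,4,5,6,7} 15  {2,3,4,5,6,7} 20
  if 0:z drops first: 35 orders
  if 3:y drops first: 21 orders
heap linearizations: 56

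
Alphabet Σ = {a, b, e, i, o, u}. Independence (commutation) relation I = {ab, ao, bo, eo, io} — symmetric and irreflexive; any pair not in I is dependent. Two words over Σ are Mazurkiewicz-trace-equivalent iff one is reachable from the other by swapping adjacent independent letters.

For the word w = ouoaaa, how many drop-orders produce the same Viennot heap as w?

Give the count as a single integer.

4

piece 0:o — minimal
piece 1:u rests on {0:o}
piece 2:o rests on {1:u}
piece 3:a rests on {1:u}
piece 4:a rests on {3:a}
piece 5:a rests on {4:a}
minimal pieces: {0:o}
ways to finish when only these pieces remain (= sum over removing one remaining piece with nothing left below it):
  1 left: {2}→1  {5}→1
  2 left: {2,5}→2  {4,5}→1
  3 left: {2,4,5}→3  {3,4,5}→1
  4 left: {2,3,4,5}→4
  placing 0:o first → 4 extensions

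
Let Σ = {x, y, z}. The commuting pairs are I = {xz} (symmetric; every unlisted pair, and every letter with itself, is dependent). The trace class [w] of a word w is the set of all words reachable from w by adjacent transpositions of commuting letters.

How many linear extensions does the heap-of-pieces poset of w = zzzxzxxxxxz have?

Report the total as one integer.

462

0(z) covers ∅
1(z) covers 0:z
2(z) covers 1:z
3(x) covers ∅
4(z) covers 2:z
5(x) covers 3:x
6(x) covers 5:x
7(x) covers 6:x
8(x) covers 7:x
9(x) covers 8:x
10(z) covers 4:z
floor of heap: 0:z, 3:x
completions by unplaced set U, small U first (add the entries for U minus each lowest piece of U):
  |U|=1: {9}:1  {10}:1
  |U|=2: {4,10}:1  {8,9}:1  {9,10}:2
  |U|=3: {2,4,10}:1  {4,9,10}:3  {7,8,9}:1  {8,9,10}:3
  |U|=4: {1,2,4,10}:1  {2,4,9,10}:4  {4,8,9,10}:6  {6,7,8,9}:1  {7,8,9,10}:4
  |U|=5: {0,1,2,4,10}:1  {1,2,4,9,10}:5  {2,4,8,9,10}:10  {4,7,8,9,10}:10  {5,6,7,8,9}:1  {6,7,8,9,10}:5
  |U|=6: {0,1,2,4,9,10}:6  {1,2,4,8,9,10}:15  {2,4,7,8,9,10}:20  {3,5,6,7,8,9}:1  {4,6,7,8,9,10}:15  {5,6,7,8,9,10}:6
  |U|=7: {0,1,2,4,8,9,10}:21  {1,2,4,7,8,9,10}:35  {2,4,6,7,8,9,10}:35  {3,5,6,7,8,9,10}:7  {4,5,6,7,8,9,10}:21
  |U|=8: {0,1,2,4,7,8,9,10}:56  {1,2,4,6,7,8,9,10}:70  {2,4,5,6,7,8,9,10}:56  {3,4,5,6,7,8,9,10}:28
  |U|=9: {0,1,2,4,6,7,8,9,10}:126  {1,2,4,5,6,7,8,9,10}:126  {2,3,4,5,6,7,8,9,10}:84
  start at 0(z): 210
  start at 3(x): 252
sum over floor = 462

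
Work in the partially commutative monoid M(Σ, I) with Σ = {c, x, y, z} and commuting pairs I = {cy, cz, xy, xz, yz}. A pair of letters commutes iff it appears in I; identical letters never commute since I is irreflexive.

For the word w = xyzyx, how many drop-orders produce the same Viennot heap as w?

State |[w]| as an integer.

drop 0:x onto floor
drop 1:y onto floor
drop 2:z onto floor
drop 3:y onto {1:y}
drop 4:x onto {0:x}
ground layer = {0:x, 1:y, 2:z}
drop-orders for the pieces not yet dropped (sum over which currently-grounded one goes next):
  1 to go: {2} 1  {3} 1  {4} 1
  2 to go: {0,4} 1  {1,3} 1  {2,3} 2  {2,4} 2  {3,4} 2
  3 to go: {0,2,4} 3  {0,3,4} 3  {1,2,3} 3  {1,3,4} 3  {2,3,4} 6
  if 0:x drops first: 12 orders
  if 1:y drops first: 12 orders
  if 2:z drops first: 6 orders
heap linearizations: 30

30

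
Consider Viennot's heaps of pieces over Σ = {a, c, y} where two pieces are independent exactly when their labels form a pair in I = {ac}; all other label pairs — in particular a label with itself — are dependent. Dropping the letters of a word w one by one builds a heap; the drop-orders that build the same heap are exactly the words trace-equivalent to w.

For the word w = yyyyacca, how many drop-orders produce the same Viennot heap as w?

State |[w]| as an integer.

6

#0=y has no predecessor
#1=y depends on [0:y]
#2=y depends on [1:y]
#3=y depends on [2:y]
#4=a depends on [3:y]
#5=c depends on [3:y]
#6=c depends on [5:c]
#7=a depends on [4:a]
sources: [0:y]
N(rest) = Σ N(rest − s) over sources s of rest; N(one piece) = 1:
  size 1 → [6]=1  [7]=1
  size 2 → [4,7]=1  [5,6]=1  [6,7]=2
  size 3 → [4,6,7]=3  [5,6,7]=3
  size 4 → [4,5,6,7]=6
  size 5 → [3,4,5,6,7]=6
  size 6 → [2,3,4,5,6,7]=6
  first=0(y) contributes 6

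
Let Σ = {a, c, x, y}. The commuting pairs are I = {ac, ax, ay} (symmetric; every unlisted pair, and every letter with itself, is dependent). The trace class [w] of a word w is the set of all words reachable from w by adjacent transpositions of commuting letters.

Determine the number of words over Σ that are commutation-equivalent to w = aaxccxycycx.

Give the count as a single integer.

piece 0:a — minimal
piece 1:a rests on {0:a}
piece 2:x — minimal
piece 3:c rests on {2:x}
piece 4:c rests on {3:c}
piece 5:x rests on {4:c}
piece 6:y rests on {5:x}
piece 7:c rests on {6:y}
piece 8:y rests on {7:c}
piece 9:c rests on {8:y}
piece 10:x rests on {9:c}
minimal pieces: {0:a, 2:x}
ways to finish when only these pieces remain (= sum over removing one remaining piece with nothing left below it):
  1 left: {1}→1  {10}→1
  2 left: {0,1}→1  {1,10}→2  {9,10}→1
  3 left: {0,1,10}→3  {1,9,10}→3  {8,9,10}→1
  4 left: {0,1,9,10}→6  {1,8,9,10}→4  {7,8,9,10}→1
  5 left: {0,1,8,9,10}→10  {1,7,8,9,10}→5  {6,7,8,9,10}→1
  6 left: {0,1,7,8,9,10}→15  {1,6,7,8,9,10}→6  {5,6,7,8,9,10}→1
  7 left: {0,1,6,7,8,9,10}→21  {1,5,6,7,8,9,10}→7  {4,5,6,7,8,9,10}→1
  8 left: {0,1,5,6,7,8,9,10}→28  {1,4,5,6,7,8,9,10}→8  {3,4,5,6,7,8,9,10}→1
  9 left: {0,1,4,5,6,7,8,9,10}→36  {1,3,4,5,6,7,8,9,10}→9  {2,3,4,5,6,7,8,9,10}→1
  placing 0:a first → 10 extensions
  placing 2:x first → 45 extensions
total linear extensions = 55

55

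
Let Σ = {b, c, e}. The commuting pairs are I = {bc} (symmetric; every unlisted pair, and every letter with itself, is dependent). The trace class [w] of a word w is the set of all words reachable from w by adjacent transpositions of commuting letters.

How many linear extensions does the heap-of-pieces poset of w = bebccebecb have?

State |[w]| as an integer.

drop 0:b onto floor
drop 1:e onto {0:b}
drop 2:b onto {1:e}
drop 3:c onto {1:e}
drop 4:c onto {3:c}
drop 5:e onto {2:b, 4:c}
drop 6:b onto {5:e}
drop 7:e onto {6:b}
drop 8:c onto {7:e}
drop 9:b onto {7:e}
ground layer = {0:b}
drop-orders for the pieces not yet dropped (sum over which currently-grounded one goes next):
  1 to go: {8} 1  {9} 1
  2 to go: {8,9} 2
  3 to go: {7,8,9} 2
  4 to go: {6,7,8,9} 2
  5 to go: {5,6,7,8,9} 2
  6 to go: {2,5,6,7,8,9} 2  {4,5,6,7,8,9} 2
  7 to go: {2,4,5,6,7,8,9} 4  {3,4,5,6,7,8,9} 2
  8 to go: {2,3,4,5,6,7,8,9} 6
  if 0:b drops first: 6 orders

6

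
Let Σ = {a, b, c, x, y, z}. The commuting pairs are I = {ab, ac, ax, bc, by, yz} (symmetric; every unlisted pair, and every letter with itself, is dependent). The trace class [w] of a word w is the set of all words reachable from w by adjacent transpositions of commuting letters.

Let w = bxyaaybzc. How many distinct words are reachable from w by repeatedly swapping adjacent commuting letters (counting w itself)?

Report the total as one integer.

drop 0:b onto floor
drop 1:x onto {0:b}
drop 2:y onto {1:x}
drop 3:a onto {2:y}
drop 4:a onto {3:a}
drop 5:y onto {4:a}
drop 6:b onto {1:x}
drop 7:z onto {4:a, 6:b}
drop 8:c onto {5:y, 7:z}
ground layer = {0:b}
drop-orders for the pieces not yet dropped (sum over which currently-grounded one goes next):
  1 to go: {8} 1
  2 to go: {5,8} 1  {7,8} 1
  3 to go: {5,7,8} 2  {6,7,8} 1
  4 to go: {4,5,7,8} 2  {5,6,7,8} 3
  5 to go: {3,4,5,7,8} 2  {4,5,6,7,8} 5
  6 to go: {2,3,4,5,7,8} 2  {3,4,5,6,7,8} 7
  7 to go: {2,3,4,5,6,7,8} 9
  if 0:b drops first: 9 orders

9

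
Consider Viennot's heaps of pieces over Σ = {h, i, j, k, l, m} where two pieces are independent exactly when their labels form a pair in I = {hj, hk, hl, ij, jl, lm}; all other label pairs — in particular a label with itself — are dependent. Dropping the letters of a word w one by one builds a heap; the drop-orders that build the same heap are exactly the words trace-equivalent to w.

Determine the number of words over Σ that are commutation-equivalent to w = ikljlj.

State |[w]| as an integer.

0(i) covers ∅
1(k) covers 0:i
2(l) covers 1:k
3(j) covers 1:k
4(l) covers 2:l
5(j) covers 3:j
floor of heap: 0:i
completions by unplaced set U, small U first (add the entries for U minus each lowest piece of U):
  |U|=1: {4}:1  {5}:1
  |U|=2: {2,4}:1  {3,5}:1  {4,5}:2
  |U|=3: {2,4,5}:3  {3,4,5}:3
  |U|=4: {2,3,4,5}:6
  start at 0(i): 6

6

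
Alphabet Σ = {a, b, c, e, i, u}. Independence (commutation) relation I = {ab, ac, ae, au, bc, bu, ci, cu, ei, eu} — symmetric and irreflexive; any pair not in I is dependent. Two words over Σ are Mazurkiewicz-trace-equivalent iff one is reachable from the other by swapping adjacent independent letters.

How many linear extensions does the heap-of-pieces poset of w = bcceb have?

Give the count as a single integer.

#0=b has no predecessor
#1=c has no predecessor
#2=c depends on [1:c]
#3=e depends on [0:b, 2:c]
#4=b depends on [3:e]
sources: [0:b, 1:c]
N(rest) = Σ N(rest − s) over sources s of rest; N(one piece) = 1:
  size 1 → [4]=1
  size 2 → [3,4]=1
  size 3 → [0,3,4]=1  [2,3,4]=1
  first=0(b) contributes 1
  first=1(c) contributes 2
|[w]| = 3

3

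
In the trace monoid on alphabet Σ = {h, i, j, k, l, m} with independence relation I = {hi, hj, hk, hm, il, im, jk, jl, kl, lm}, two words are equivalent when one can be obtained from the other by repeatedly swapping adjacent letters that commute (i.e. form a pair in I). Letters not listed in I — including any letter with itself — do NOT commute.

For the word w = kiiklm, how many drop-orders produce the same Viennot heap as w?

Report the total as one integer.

0(k) covers ∅
1(i) covers 0:k
2(i) covers 1:i
3(k) covers 2:i
4(l) covers ∅
5(m) covers 3:k
floor of heap: 0:k, 4:l
completions by unplaced set U, small U first (add the entries for U minus each lowest piece of U):
  |U|=1: {4}:1  {5}:1
  |U|=2: {3,5}:1  {4,5}:2
  |U|=3: {2,3,5}:1  {3,4,5}:3
  |U|=4: {1,2,3,5}:1  {2,3,4,5}:4
  start at 0(k): 5
  start at 4(l): 1
sum over floor = 6

6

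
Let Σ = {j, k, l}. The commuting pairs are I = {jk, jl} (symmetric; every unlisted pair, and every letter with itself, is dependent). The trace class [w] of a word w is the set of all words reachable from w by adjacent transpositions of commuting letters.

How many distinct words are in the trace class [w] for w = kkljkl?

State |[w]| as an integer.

6

piece 0:k — minimal
piece 1:k rests on {0:k}
piece 2:l rests on {1:k}
piece 3:j — minimal
piece 4:k rests on {2:l}
piece 5:l rests on {4:k}
minimal pieces: {0:k, 3:j}
ways to finish when only these pieces remain (= sum over removing one remaining piece with nothing left below it):
  1 left: {3}→1  {5}→1
  2 left: {3,5}→2  {4,5}→1
  3 left: {2,4,5}→1  {3,4,5}→3
  4 left: {1,2,4,5}→1  {2,3,4,5}→4
  placing 0:k first → 5 extensions
  placing 3:j first → 1 extensions
total linear extensions = 6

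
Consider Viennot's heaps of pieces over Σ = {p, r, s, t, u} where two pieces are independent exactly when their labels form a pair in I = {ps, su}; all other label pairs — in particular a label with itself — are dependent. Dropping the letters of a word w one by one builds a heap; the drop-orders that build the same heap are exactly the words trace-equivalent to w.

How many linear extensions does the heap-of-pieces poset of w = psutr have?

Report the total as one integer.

3

piece 0:p — minimal
piece 1:s — minimal
piece 2:u rests on {0:p}
piece 3:t rests on {1:s, 2:u}
piece 4:r rests on {3:t}
minimal pieces: {0:p, 1:s}
ways to finish when only these pieces remain (= sum over removing one remaining piece with nothing left below it):
  1 left: {4}→1
  2 left: {3,4}→1
  3 left: {1,3,4}→1  {2,3,4}→1
  placing 0:p first → 2 extensions
  placing 1:s first → 1 extensions
total linear extensions = 3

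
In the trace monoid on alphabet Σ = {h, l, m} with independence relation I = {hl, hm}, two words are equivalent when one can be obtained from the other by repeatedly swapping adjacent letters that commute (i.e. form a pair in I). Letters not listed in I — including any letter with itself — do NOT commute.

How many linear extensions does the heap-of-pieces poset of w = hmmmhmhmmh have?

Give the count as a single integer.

210

0(h) covers ∅
1(m) covers ∅
2(m) covers 1:m
3(m) covers 2:m
4(h) covers 0:h
5(m) covers 3:m
6(h) covers 4:h
7(m) covers 5:m
8(m) covers 7:m
9(h) covers 6:h
floor of heap: 0:h, 1:m
completions by unplaced set U, small U first (add the entries for U minus each lowest piece of U):
  |U|=1: {8}:1  {9}:1
  |U|=2: {6,9}:1  {7,8}:1  {8,9}:2
  |U|=3: {4,6,9}:1  {5,7,8}:1  {6,8,9}:3  {7,8,9}:3
  |U|=4: {0,4,6,9}:1  {3,5,7,8}:1  {4,6,8,9}:4  {5,7,8,9}:4  {6,7,8,9}:6
  |U|=5: {0,4,6,8,9}:5  {2,3,5,7,8}:1  {3,5,7,8,9}:5  {4,6,7,8,9}:10  {5,6,7,8,9}:10
  |U|=6: {0,4,6,7,8,9}:15  {1,2,3,5,7,8}:1  {2,3,5,7,8,9}:6  {3,5,6,7,8,9}:15  {4,5,6,7,8,9}:20
  |U|=7: {0,4,5,6,7,8,9}:35  {1,2,3,5,7,8,9}:7  {2,3,5,6,7,8,9}:21  {3,4,5,6,7,8,9}:35
  |U|=8: {0,3,4,5,6,7,8,9}:70  {1,2,3,5,6,7,8,9}:28  {2,3,4,5,6,7,8,9}:56
  start at 0(h): 84
  start at 1(m): 126
sum over floor = 210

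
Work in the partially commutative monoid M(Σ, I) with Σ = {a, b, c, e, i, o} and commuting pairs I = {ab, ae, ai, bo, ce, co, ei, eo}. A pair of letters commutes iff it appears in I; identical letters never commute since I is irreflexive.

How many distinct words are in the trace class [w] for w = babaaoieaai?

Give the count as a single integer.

663

0(b) covers ∅
1(a) covers ∅
2(b) covers 0:b
3(a) covers 1:a
4(a) covers 3:a
5(o) covers 4:a
6(i) covers 2:b, 5:o
7(e) covers 2:b
8(a) covers 5:o
9(a) covers 8:a
10(i) covers 6:i
floor of heap: 0:b, 1:a
completions by unplaced set U, small U first (add the entries for U minus each lowest piece of U):
  |U|=1: {7}:1  {9}:1  {10}:1
  |U|=2: {6,10}:1  {7,9}:2  {7,10}:2  {8,9}:1  {9,10}:2
  |U|=3: {6,7,10}:3  {6,9,10}:3  {7,8,9}:3  {7,9,10}:6  {8,9,10}:3
  |U|=4: {2,6,7,10}:3  {6,7,9,10}:12  {6,8,9,10}:6  {7,8,9,10}:12
  |U|=5: {0,2,6,7,10}:3  {2,6,7,9,10}:15  {5,6,8,9,10}:6  {6,7,8,9,10}:30
  |U|=6: {0,2,6,7,9,10}:18  {2,6,7,8,9,10}:45  {4,5,6,8,9,10}:6  {5,6,7,8,9,10}:36
  |U|=7: {0,2,6,7,8,9,10}:63  {2,5,6,7,8,9,10}:81  {3,4,5,6,8,9,10}:6  {4,5,6,7,8,9,10}:42
  |U|=8: {0,2,5,6,7,8,9,10}:144  {1,3,4,5,6,8,9,10}:6  {2,4,5,6,7,8,9,10}:123  {3,4,5,6,7,8,9,10}:48
  |U|=9: {0,2,4,5,6,7,8,9,10}:267  {1,3,4,5,6,7,8,9,10}:54  {2,3,4,5,6,7,8,9,10}:171
  start at 0(b): 225
  start at 1(a): 438
sum over floor = 663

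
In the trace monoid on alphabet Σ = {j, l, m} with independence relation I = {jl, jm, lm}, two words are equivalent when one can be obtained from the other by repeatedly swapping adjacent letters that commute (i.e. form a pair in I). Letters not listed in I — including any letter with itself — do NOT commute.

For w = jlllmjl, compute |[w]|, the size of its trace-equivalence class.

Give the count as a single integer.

piece 0:j — minimal
piece 1:l — minimal
piece 2:l rests on {1:l}
piece 3:l rests on {2:l}
piece 4:m — minimal
piece 5:j rests on {0:j}
piece 6:l rests on {3:l}
minimal pieces: {0:j, 1:l, 4:m}
ways to finish when only these pieces remain (= sum over removing one remaining piece with nothing left below it):
  1 left: {4}→1  {5}→1  {6}→1
  2 left: {0,5}→1  {3,6}→1  {4,5}→2  {4,6}→2  {5,6}→2
  3 left: {0,4,5}→3  {0,5,6}→3  {2,3,6}→1  {3,4,6}→3  {3,5,6}→3  {4,5,6}→6
  4 left: {0,3,5,6}→6  {0,4,5,6}→12  {1,2,3,6}→1  {2,3,4,6}→4  {2,3,5,6}→4  {3,4,5,6}→12
  5 left: {0,2,3,5,6}→10  {0,3,4,5,6}→30  {1,2,3,4,6}→5  {1,2,3,5,6}→5  {2,3,4,5,6}→20
  placing 0:j first → 30 extensions
  placing 1:l first → 60 extensions
  placing 4:m first → 15 extensions
total linear extensions = 105

105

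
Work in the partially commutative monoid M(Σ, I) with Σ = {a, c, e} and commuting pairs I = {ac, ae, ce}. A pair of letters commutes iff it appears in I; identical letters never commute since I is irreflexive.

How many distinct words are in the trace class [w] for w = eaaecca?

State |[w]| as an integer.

210

0(e) covers ∅
1(a) covers ∅
2(a) covers 1:a
3(e) covers 0:e
4(c) covers ∅
5(c) covers 4:c
6(a) covers 2:a
floor of heap: 0:e, 1:a, 4:c
completions by unplaced set U, small U first (add the entries for U minus each lowest piece of U):
  |U|=1: {3}:1  {5}:1  {6}:1
  |U|=2: {0,3}:1  {2,6}:1  {3,5}:2  {3,6}:2  {4,5}:1  {5,6}:2
  |U|=3: {0,3,5}:3  {0,3,6}:3  {1,2,6}:1  {2,3,6}:3  {2,5,6}:3  {3,4,5}:3  {3,5,6}:6  {4,5,6}:3
  |U|=4: {0,2,3,6}:6  {0,3,4,5}:6  {0,3,5,6}:12  {1,2,3,6}:4  {1,2,5,6}:4  {2,3,5,6}:12  {2,4,5,6}:6  {3,4,5,6}:12
  |U|=5: {0,1,2,3,6}:10  {0,2,3,5,6}:30  {0,3,4,5,6}:30  {1,2,3,5,6}:20  {1,2,4,5,6}:10  {2,3,4,5,6}:30
  start at 0(e): 60
  start at 1(a): 90
  start at 4(c): 60
sum over floor = 210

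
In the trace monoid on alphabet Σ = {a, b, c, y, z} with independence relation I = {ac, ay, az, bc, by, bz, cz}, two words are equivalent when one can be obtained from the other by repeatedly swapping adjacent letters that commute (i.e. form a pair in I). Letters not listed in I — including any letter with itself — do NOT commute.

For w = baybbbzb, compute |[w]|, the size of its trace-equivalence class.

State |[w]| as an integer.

0(b) covers ∅
1(a) covers 0:b
2(y) covers ∅
3(b) covers 1:a
4(b) covers 3:b
5(b) covers 4:b
6(z) covers 2:y
7(b) covers 5:b
floor of heap: 0:b, 2:y
completions by unplaced set U, small U first (add the entries for U minus each lowest piece of U):
  |U|=1: {6}:1  {7}:1
  |U|=2: {2,6}:1  {5,7}:1  {6,7}:2
  |U|=3: {2,6,7}:3  {4,5,7}:1  {5,6,7}:3
  |U|=4: {2,5,6,7}:6  {3,4,5,7}:1  {4,5,6,7}:4
  |U|=5: {1,3,4,5,7}:1  {2,4,5,6,7}:10  {3,4,5,6,7}:5
  |U|=6: {0,1,3,4,5,7}:1  {1,3,4,5,6,7}:6  {2,3,4,5,6,7}:15
  start at 0(b): 21
  start at 2(y): 7
sum over floor = 28

28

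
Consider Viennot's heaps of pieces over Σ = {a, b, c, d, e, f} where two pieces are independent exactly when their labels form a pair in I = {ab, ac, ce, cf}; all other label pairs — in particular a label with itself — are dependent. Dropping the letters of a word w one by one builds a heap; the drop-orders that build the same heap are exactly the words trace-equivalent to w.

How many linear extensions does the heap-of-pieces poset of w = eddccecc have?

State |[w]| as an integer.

0(e) covers ∅
1(d) covers 0:e
2(d) covers 1:d
3(c) covers 2:d
4(c) covers 3:c
5(e) covers 2:d
6(c) covers 4:c
7(c) covers 6:c
floor of heap: 0:e
completions by unplaced set U, small U first (add the entries for U minus each lowest piece of U):
  |U|=1: {5}:1  {7}:1
  |U|=2: {5,7}:2  {6,7}:1
  |U|=3: {4,6,7}:1  {5,6,7}:3
  |U|=4: {3,4,6,7}:1  {4,5,6,7}:4
  |U|=5: {3,4,5,6,7}:5
  |U|=6: {2,3,4,5,6,7}:5
  start at 0(e): 5

5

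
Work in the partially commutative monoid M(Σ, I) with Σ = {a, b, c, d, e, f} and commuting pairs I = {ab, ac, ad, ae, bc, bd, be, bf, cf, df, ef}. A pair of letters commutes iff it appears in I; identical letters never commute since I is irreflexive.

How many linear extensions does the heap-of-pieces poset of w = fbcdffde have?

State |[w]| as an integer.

0(f) covers ∅
1(b) covers ∅
2(c) covers ∅
3(d) covers 2:c
4(f) covers 0:f
5(f) covers 4:f
6(d) covers 3:d
7(e) covers 6:d
floor of heap: 0:f, 1:b, 2:c
completions by unplaced set U, small U first (add the entries for U minus each lowest piece of U):
  |U|=1: {1}:1  {5}:1  {7}:1
  |U|=2: {1,5}:2  {1,7}:2  {4,5}:1  {5,7}:2  {6,7}:1
  |U|=3: {0,4,5}:1  {1,4,5}:3  {1,5,7}:6  {1,6,7}:3  {3,6,7}:1  {4,5,7}:3  {5,6,7}:3
  |U|=4: {0,1,4,5}:4  {0,4,5,7}:4  {1,3,6,7}:4  {1,4,5,7}:12  {1,5,6,7}:12  {2,3,6,7}:1  {3,5,6,7}:4  {4,5,6,7}:6
  |U|=5: {0,1,4,5,7}:20  {0,4,5,6,7}:10  {1,2,3,6,7}:5  {1,3,5,6,7}:20  {1,4,5,6,7}:30  {2,3,5,6,7}:5  {3,4,5,6,7}:10
  |U|=6: {0,1,4,5,6,7}:60  {0,3,4,5,6,7}:20  {1,2,3,5,6,7}:30  {1,3,4,5,6,7}:60  {2,3,4,5,6,7}:15
  start at 0(f): 105
  start at 1(b): 35
  start at 2(c): 140
sum over floor = 280

280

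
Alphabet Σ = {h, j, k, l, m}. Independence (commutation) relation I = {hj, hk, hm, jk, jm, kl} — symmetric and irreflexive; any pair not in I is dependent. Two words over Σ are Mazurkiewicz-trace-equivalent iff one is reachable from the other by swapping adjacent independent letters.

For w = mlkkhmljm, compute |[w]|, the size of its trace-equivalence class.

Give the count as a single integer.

18

piece 0:m — minimal
piece 1:l rests on {0:m}
piece 2:k rests on {0:m}
piece 3:k rests on {2:k}
piece 4:h rests on {1:l}
piece 5:m rests on {1:l, 3:k}
piece 6:l rests on {4:h, 5:m}
piece 7:j rests on {6:l}
piece 8:m rests on {6:l}
minimal pieces: {0:m}
ways to finish when only these pieces remain (= sum over removing one remaining piece with nothing left below it):
  1 left: {7}→1  {8}→1
  2 left: {7,8}→2
  3 left: {6,7,8}→2
  4 left: {4,6,7,8}→2  {5,6,7,8}→2
  5 left: {3,5,6,7,8}→2  {4,5,6,7,8}→4
  6 left: {1,4,5,6,7,8}→4  {2,3,5,6,7,8}→2  {3,4,5,6,7,8}→6
  7 left: {1,3,4,5,6,7,8}→10  {2,3,4,5,6,7,8}→8
  placing 0:m first → 18 extensions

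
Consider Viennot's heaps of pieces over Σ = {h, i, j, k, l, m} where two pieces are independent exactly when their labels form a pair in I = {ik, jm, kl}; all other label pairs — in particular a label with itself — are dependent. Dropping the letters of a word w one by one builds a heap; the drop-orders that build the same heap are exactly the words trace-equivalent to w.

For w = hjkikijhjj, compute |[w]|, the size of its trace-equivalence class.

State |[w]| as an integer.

#0=h has no predecessor
#1=j depends on [0:h]
#2=k depends on [1:j]
#3=i depends on [1:j]
#4=k depends on [2:k]
#5=i depends on [3:i]
#6=j depends on [4:k, 5:i]
#7=h depends on [6:j]
#8=j depends on [7:h]
#9=j depends on [8:j]
sources: [0:h]
N(rest) = Σ N(rest − s) over sources s of rest; N(one piece) = 1:
  size 1 → [9]=1
  size 2 → [8,9]=1
  size 3 → [7,8,9]=1
  size 4 → [6,7,8,9]=1
  size 5 → [4,6,7,8,9]=1  [5,6,7,8,9]=1
  size 6 → [2,4,6,7,8,9]=1  [3,5,6,7,8,9]=1  [4,5,6,7,8,9]=2
  size 7 → [2,4,5,6,7,8,9]=3  [3,4,5,6,7,8,9]=3
  size 8 → [2,3,4,5,6,7,8,9]=6
  first=0(h) contributes 6

6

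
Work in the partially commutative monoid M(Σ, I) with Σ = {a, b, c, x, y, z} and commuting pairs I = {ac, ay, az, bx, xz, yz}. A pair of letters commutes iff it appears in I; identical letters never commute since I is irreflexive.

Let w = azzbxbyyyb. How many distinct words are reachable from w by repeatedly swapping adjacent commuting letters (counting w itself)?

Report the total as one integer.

12

#0=a has no predecessor
#1=z has no predecessor
#2=z depends on [1:z]
#3=b depends on [0:a, 2:z]
#4=x depends on [0:a]
#5=b depends on [3:b]
#6=y depends on [4:x, 5:b]
#7=y depends on [6:y]
#8=y depends on [7:y]
#9=b depends on [8:y]
sources: [0:a, 1:z]
N(rest) = Σ N(rest − s) over sources s of rest; N(one piece) = 1:
  size 1 → [9]=1
  size 2 → [8,9]=1
  size 3 → [7,8,9]=1
  size 4 → [6,7,8,9]=1
  size 5 → [4,6,7,8,9]=1  [5,6,7,8,9]=1
  size 6 → [3,5,6,7,8,9]=1  [4,5,6,7,8,9]=2
  size 7 → [2,3,5,6,7,8,9]=1  [3,4,5,6,7,8,9]=3
  size 8 → [0,3,4,5,6,7,8,9]=3  [1,2,3,5,6,7,8,9]=1  [2,3,4,5,6,7,8,9]=4
  first=0(a) contributes 5
  first=1(z) contributes 7
|[w]| = 12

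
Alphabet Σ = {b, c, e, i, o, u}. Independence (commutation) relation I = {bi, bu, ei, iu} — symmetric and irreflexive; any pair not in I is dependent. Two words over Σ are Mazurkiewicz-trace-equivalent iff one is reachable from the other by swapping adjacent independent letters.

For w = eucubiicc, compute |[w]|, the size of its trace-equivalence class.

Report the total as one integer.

12

0(e) covers ∅
1(u) covers 0:e
2(c) covers 1:u
3(u) covers 2:c
4(b) covers 2:c
5(i) covers 2:c
6(i) covers 5:i
7(c) covers 3:u, 4:b, 6:i
8(c) covers 7:c
floor of heap: 0:e
completions by unplaced set U, small U first (add the entries for U minus each lowest piece of U):
  |U|=1: {8}:1
  |U|=2: {7,8}:1
  |U|=3: {3,7,8}:1  {4,7,8}:1  {6,7,8}:1
  |U|=4: {3,4,7,8}:2  {3,6,7,8}:2  {4,6,7,8}:2  {5,6,7,8}:1
  |U|=5: {3,4,6,7,8}:6  {3,5,6,7,8}:3  {4,5,6,7,8}:3
  |U|=6: {3,4,5,6,7,8}:12
  |U|=7: {2,3,4,5,6,7,8}:12
  start at 0(e): 12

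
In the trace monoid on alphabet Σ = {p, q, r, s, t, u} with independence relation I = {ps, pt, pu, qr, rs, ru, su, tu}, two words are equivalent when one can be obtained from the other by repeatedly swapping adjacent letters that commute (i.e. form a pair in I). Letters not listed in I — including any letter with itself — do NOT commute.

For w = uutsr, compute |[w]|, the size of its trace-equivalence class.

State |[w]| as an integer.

drop 0:u onto floor
drop 1:u onto {0:u}
drop 2:t onto floor
drop 3:s onto {2:t}
drop 4:r onto {2:t}
ground layer = {0:u, 2:t}
drop-orders for the pieces not yet dropped (sum over which currently-grounded one goes next):
  1 to go: {1} 1  {3} 1  {4} 1
  2 to go: {0,1} 1  {1,3} 2  {1,4} 2  {3,4} 2
  3 to go: {0,1,3} 3  {0,1,4} 3  {1,3,4} 6  {2,3,4} 2
  if 0:u drops first: 8 orders
  if 2:t drops first: 12 orders
heap linearizations: 20

20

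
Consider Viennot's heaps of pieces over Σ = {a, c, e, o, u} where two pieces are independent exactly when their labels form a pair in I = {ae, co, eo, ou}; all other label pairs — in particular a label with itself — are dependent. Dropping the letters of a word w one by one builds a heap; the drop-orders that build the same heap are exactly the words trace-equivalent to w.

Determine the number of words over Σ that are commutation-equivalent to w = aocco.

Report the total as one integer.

6

piece 0:a — minimal
piece 1:o rests on {0:a}
piece 2:c rests on {0:a}
piece 3:c rests on {2:c}
piece 4:o rests on {1:o}
minimal pieces: {0:a}
ways to finish when only these pieces remain (= sum over removing one remaining piece with nothing left below it):
  1 left: {3}→1  {4}→1
  2 left: {1,4}→1  {2,3}→1  {3,4}→2
  3 left: {1,3,4}→3  {2,3,4}→3
  placing 0:a first → 6 extensions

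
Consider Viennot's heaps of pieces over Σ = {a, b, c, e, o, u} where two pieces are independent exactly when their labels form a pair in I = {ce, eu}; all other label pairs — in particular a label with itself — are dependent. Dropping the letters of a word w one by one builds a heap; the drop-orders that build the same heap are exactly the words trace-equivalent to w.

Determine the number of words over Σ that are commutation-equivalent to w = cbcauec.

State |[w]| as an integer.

piece 0:c — minimal
piece 1:b rests on {0:c}
piece 2:c rests on {1:b}
piece 3:a rests on {2:c}
piece 4:u rests on {3:a}
piece 5:e rests on {3:a}
piece 6:c rests on {4:u}
minimal pieces: {0:c}
ways to finish when only these pieces remain (= sum over removing one remaining piece with nothing left below it):
  1 left: {5}→1  {6}→1
  2 left: {4,6}→1  {5,6}→2
  3 left: {4,5,6}→3
  4 left: {3,4,5,6}→3
  5 left: {2,3,4,5,6}→3
  placing 0:c first → 3 extensions

3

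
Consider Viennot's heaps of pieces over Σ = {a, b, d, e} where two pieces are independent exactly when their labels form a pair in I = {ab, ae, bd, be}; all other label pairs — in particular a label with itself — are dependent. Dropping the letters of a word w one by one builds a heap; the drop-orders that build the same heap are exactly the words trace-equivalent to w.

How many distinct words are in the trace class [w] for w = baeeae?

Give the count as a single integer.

piece 0:b — minimal
piece 1:a — minimal
piece 2:e — minimal
piece 3:e rests on {2:e}
piece 4:a rests on {1:a}
piece 5:e rests on {3:e}
minimal pieces: {0:b, 1:a, 2:e}
ways to finish when only these pieces remain (= sum over removing one remaining piece with nothing left below it):
  1 left: {0}→1  {4}→1  {5}→1
  2 left: {0,4}→2  {0,5}→2  {1,4}→1  {3,5}→1  {4,5}→2
  3 left: {0,1,4}→3  {0,3,5}→3  {0,4,5}→6  {1,4,5}→3  {2,3,5}→1  {3,4,5}→3
  4 left: {0,1,4,5}→12  {0,2,3,5}→4  {0,3,4,5}→12  {1,3,4,5}→6  {2,3,4,5}→4
  placing 0:b first → 10 extensions
  placing 1:a first → 20 extensions
  placing 2:e first → 30 extensions
total linear extensions = 60

60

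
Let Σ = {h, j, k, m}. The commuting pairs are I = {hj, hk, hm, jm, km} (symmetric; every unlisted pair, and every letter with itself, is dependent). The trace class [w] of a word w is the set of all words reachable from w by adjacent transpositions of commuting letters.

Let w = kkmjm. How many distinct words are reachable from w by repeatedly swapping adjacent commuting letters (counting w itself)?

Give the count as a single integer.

10

#0=k has no predecessor
#1=k depends on [0:k]
#2=m has no predecessor
#3=j depends on [1:k]
#4=m depends on [2:m]
sources: [0:k, 2:m]
N(rest) = Σ N(rest − s) over sources s of rest; N(one piece) = 1:
  size 1 → [3]=1  [4]=1
  size 2 → [1,3]=1  [2,4]=1  [3,4]=2
  size 3 → [0,1,3]=1  [1,3,4]=3  [2,3,4]=3
  first=0(k) contributes 6
  first=2(m) contributes 4
|[w]| = 10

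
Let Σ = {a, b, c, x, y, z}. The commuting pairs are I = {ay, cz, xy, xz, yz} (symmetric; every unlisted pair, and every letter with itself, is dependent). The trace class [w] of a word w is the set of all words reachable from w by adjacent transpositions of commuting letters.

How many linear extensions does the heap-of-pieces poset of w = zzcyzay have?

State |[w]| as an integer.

piece 0:z — minimal
piece 1:z rests on {0:z}
piece 2:c — minimal
piece 3:y rests on {2:c}
piece 4:z rests on {1:z}
piece 5:a rests on {2:c, 4:z}
piece 6:y rests on {3:y}
minimal pieces: {0:z, 2:c}
ways to finish when only these pieces remain (= sum over removing one remaining piece with nothing left below it):
  1 left: {5}→1  {6}→1
  2 left: {3,6}→1  {4,5}→1  {5,6}→2
  3 left: {1,4,5}→1  {3,5,6}→3  {4,5,6}→3
  4 left: {0,1,4,5}→1  {1,4,5,6}→4  {2,3,5,6}→3  {3,4,5,6}→6
  5 left: {0,1,4,5,6}→5  {1,3,4,5,6}→10  {2,3,4,5,6}→9
  placing 0:z first → 19 extensions
  placing 2:c first → 15 extensions
total linear extensions = 34

34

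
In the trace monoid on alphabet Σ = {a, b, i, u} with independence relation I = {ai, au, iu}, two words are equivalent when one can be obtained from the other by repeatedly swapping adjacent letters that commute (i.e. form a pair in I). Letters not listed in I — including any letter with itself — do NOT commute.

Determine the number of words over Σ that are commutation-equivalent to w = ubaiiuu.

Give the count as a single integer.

0(u) covers ∅
1(b) covers 0:u
2(a) covers 1:b
3(i) covers 1:b
4(i) covers 3:i
5(u) covers 1:b
6(u) covers 5:u
floor of heap: 0:u
completions by unplaced set U, small U first (add the entries for U minus each lowest piece of U):
  |U|=1: {2}:1  {4}:1  {6}:1
  |U|=2: {2,4}:2  {2,6}:2  {3,4}:1  {4,6}:2  {5,6}:1
  |U|=3: {2,3,4}:3  {2,4,6}:6  {2,5,6}:3  {3,4,6}:3  {4,5,6}:3
  |U|=4: {2,3,4,6}:12  {2,4,5,6}:12  {3,4,5,6}:6
  |U|=5: {2,3,4,5,6}:30
  start at 0(u): 30

30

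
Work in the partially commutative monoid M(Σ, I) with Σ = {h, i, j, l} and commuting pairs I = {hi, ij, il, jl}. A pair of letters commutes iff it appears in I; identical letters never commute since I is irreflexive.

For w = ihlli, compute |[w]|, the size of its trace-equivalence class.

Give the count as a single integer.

0(i) covers ∅
1(h) covers ∅
2(l) covers 1:h
3(l) covers 2:l
4(i) covers 0:i
floor of heap: 0:i, 1:h
completions by unplaced set U, small U first (add the entries for U minus each lowest piece of U):
  |U|=1: {3}:1  {4}:1
  |U|=2: {0,4}:1  {2,3}:1  {3,4}:2
  |U|=3: {0,3,4}:3  {1,2,3}:1  {2,3,4}:3
  start at 0(i): 4
  start at 1(h): 6
sum over floor = 10

10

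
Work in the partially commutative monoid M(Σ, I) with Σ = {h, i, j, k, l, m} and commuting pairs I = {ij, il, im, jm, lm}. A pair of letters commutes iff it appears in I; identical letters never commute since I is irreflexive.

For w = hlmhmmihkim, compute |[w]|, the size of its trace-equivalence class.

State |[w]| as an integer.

#0=h has no predecessor
#1=l depends on [0:h]
#2=m depends on [0:h]
#3=h depends on [1:l, 2:m]
#4=m depends on [3:h]
#5=m depends on [4:m]
#6=i depends on [3:h]
#7=h depends on [5:m, 6:i]
#8=k depends on [7:h]
#9=i depends on [8:k]
#10=m depends on [8:k]
sources: [0:h]
N(rest) = Σ N(rest − s) over sources s of rest; N(one piece) = 1:
  size 1 → [9]=1  [10]=1
  size 2 → [9,10]=2
  size 3 → [8,9,10]=2
  size 4 → [7,8,9,10]=2
  size 5 → [5,7,8,9,10]=2  [6,7,8,9,10]=2
  size 6 → [4,5,7,8,9,10]=2  [5,6,7,8,9,10]=4
  size 7 → [4,5,6,7,8,9,10]=6
  size 8 → [3,4,5,6,7,8,9,10]=6
  size 9 → [1,3,4,5,6,7,8,9,10]=6  [2,3,4,5,6,7,8,9,10]=6
  first=0(h) contributes 12

12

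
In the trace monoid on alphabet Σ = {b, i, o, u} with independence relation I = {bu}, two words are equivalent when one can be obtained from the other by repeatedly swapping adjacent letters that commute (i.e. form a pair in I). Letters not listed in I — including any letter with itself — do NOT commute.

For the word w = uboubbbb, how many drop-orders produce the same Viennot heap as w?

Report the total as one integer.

drop 0:u onto floor
drop 1:b onto floor
drop 2:o onto {0:u, 1:b}
drop 3:u onto {2:o}
drop 4:b onto {2:o}
drop 5:b onto {4:b}
drop 6:b onto {5:b}
drop 7:b onto {6:b}
ground layer = {0:u, 1:b}
drop-orders for the pieces not yet dropped (sum over which currently-grounded one goes next):
  1 to go: {3} 1  {7} 1
  2 to go: {3,7} 2  {6,7} 1
  3 to go: {3,6,7} 3  {5,6,7} 1
  4 to go: {3,5,6,7} 4  {4,5,6,7} 1
  5 to go: {3,4,5,6,7} 5
  6 to go: {2,3,4,5,6,7} 5
  if 0:u drops first: 5 orders
  if 1:b drops first: 5 orders
heap linearizations: 10

10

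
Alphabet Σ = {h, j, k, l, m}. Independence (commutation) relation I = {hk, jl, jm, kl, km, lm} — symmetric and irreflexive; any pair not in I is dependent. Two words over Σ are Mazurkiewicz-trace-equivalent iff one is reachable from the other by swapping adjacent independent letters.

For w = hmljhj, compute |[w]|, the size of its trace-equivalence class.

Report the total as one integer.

0(h) covers ∅
1(m) covers 0:h
2(l) covers 0:h
3(j) covers 0:h
4(h) covers 1:m, 2:l, 3:j
5(j) covers 4:h
floor of heap: 0:h
completions by unplaced set U, small U first (add the entries for U minus each lowest piece of U):
  |U|=1: {5}:1
  |U|=2: {4,5}:1
  |U|=3: {1,4,5}:1  {2,4,5}:1  {3,4,5}:1
  |U|=4: {1,2,4,5}:2  {1,3,4,5}:2  {2,3,4,5}:2
  start at 0(h): 6

6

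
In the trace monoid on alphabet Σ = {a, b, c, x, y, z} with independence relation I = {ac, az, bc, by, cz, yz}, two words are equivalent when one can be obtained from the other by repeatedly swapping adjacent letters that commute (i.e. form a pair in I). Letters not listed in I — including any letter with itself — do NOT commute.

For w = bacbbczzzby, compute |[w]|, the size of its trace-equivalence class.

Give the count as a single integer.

161

drop 0:b onto floor
drop 1:a onto {0:b}
drop 2:c onto floor
drop 3:b onto {1:a}
drop 4:b onto {3:b}
drop 5:c onto {2:c}
drop 6:z onto {4:b}
drop 7:z onto {6:z}
drop 8:z onto {7:z}
drop 9:b onto {8:z}
drop 10:y onto {1:a, 5:c}
ground layer = {0:b, 2:c}
drop-orders for the pieces not yet dropped (sum over which currently-grounded one goes next):
  1 to go: {9} 1  {10} 1
  2 to go: {5,10} 1  {8,9} 1  {9,10} 2
  3 to go: {2,5,10} 1  {5,9,10} 3  {7,8,9} 1  {8,9,10} 3
  4 to go: {2,5,9,10} 4  {5,8,9,10} 6  {6,7,8,9} 1  {7,8,9,10} 4
  5 to go: {2,5,8,9,10} 10  {4,6,7,8,9} 1  {5,7,8,9,10} 10  {6,7,8,9,10} 5
  6 to go: {2,5,7,8,9,10} 20  {3,4,6,7,8,9} 1  {4,6,7,8,9,10} 6  {5,6,7,8,9,10} 15
  7 to go: {2,5,6,7,8,9,10} 35  {3,4,6,7,8,9,10} 7  {4,5,6,7,8,9,10} 21
  8 to go: {1,3,4,6,7,8,9,10} 7  {2,4,5,6,7,8,9,10} 56  {3,4,5,6,7,8,9,10} 28
  9 to go: {0,1,3,4,6,7,8,9,10} 7  {1,3,4,5,6,7,8,9,10} 35  {2,3,4,5,6,7,8,9,10} 84
  if 0:b drops first: 119 orders
  if 2:c drops first: 42 orders
heap linearizations: 161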